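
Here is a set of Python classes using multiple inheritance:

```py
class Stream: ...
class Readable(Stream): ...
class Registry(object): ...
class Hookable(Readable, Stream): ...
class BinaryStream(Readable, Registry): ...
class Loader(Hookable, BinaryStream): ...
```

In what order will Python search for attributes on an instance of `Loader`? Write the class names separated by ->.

L[Loader] = Loader + merge(L[Hookable], L[BinaryStream], [Hookable BinaryStream])
  take Hookable:  [Hookable Readable Stream object] + [BinaryStream Readable Stream Registry object] + [Hookable BinaryStream]
  take BinaryStream:  [Readable Stream object] + [BinaryStream Readable Stream Registry object] + [BinaryStream]
  take Readable:  [Readable Stream object] + [Readable Stream Registry object]
  take Stream:  [Stream object] + [Stream Registry object]
  take Registry:  [object] + [Registry object]
  take object:  [object] + [object]

Loader -> Hookable -> BinaryStream -> Readable -> Stream -> Registry -> object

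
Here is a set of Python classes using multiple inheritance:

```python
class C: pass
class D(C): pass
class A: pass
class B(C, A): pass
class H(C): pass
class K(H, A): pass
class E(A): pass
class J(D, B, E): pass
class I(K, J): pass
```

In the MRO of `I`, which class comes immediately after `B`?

L[I] = I + merge(L[K], L[J], [K J])
  take K:  [K H C A object] + [J D B C E A object] + [K J]
  take H:  [H C A object] + [J D B C E A object] + [J]
  take J:  [C A object] + [J D B C E A object] + [J]
  take D:  [C A object] + [D B C E A object]
  take B:  [C A object] + [B C E A object]
  take C:  [C A object] + [C E A object]
  take E:  [A object] + [E A object]
  take A:  [A object] + [A object]
  take object:  [object] + [object]
MRO: I K H J D B C E A object
B is at position 5; next is C.

C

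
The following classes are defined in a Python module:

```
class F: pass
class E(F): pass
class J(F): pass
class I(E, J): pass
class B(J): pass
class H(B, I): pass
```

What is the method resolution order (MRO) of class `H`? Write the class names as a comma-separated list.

H, B, I, E, J, F, object

L[H] = H + merge(L[B], L[I], [B I])
  take B:  [B J F object] + [I E J F object] + [B I]
  take I:  [J F object] + [I E J F object] + [I]
  take E:  [J F object] + [E J F object]
  take J:  [J F object] + [J F object]
  take F:  [F object] + [F object]
  take object:  [object] + [object]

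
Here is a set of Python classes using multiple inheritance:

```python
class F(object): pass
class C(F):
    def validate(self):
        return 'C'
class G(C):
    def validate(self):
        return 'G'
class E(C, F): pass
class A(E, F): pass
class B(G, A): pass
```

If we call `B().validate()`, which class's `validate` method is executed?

L[B] = B + merge(L[G], L[A], [G A])
  take G:  [G C F object] + [A E C F object] + [G A]
  take A:  [C F object] + [A E C F object] + [A]
  take E:  [C F object] + [E C F object]
  take C:  [C F object] + [C F object]
  take F:  [F object] + [F object]
  take object:  [object] + [object]
MRO: B G A E C F object
validate is defined in: C, G. First along the MRO is G.

G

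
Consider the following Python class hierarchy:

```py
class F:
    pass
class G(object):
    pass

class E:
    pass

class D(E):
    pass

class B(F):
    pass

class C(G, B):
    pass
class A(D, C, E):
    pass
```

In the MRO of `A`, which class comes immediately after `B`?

L[A] = A + merge(L[D], L[C], L[E], [D C E])
  take D:  [D E object] + [C G B F object] + [E object] + [D C E]
  take C:  [E object] + [C G B F object] + [E object] + [C E]
  take E:  [E object] + [G B F object] + [E object] + [E]
  take G:  [object] + [G B F object] + [object]
  take B:  [object] + [B F object] + [object]
  take F:  [object] + [F object] + [object]
  take object:  [object] + [object] + [object]
MRO: A D C E G B F object
B is at position 5; next is F.

F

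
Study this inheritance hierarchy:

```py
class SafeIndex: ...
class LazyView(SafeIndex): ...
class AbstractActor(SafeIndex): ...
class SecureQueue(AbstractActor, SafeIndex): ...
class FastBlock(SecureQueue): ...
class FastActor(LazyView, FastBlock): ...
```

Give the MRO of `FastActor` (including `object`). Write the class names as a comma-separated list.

FastActor, LazyView, FastBlock, SecureQueue, AbstractActor, SafeIndex, object

L[FastActor] = FastActor + merge(L[LazyView], L[FastBlock], [LazyView FastBlock])
  take LazyView:  [LazyView SafeIndex object] + [FastBlock SecureQueue AbstractActor SafeIndex object] + [LazyView FastBlock]
  take FastBlock:  [SafeIndex object] + [FastBlock SecureQueue AbstractActor SafeIndex object] + [FastBlock]
  take SecureQueue:  [SafeIndex object] + [SecureQueue AbstractActor SafeIndex object]
  take AbstractActor:  [SafeIndex object] + [AbstractActor SafeIndex object]
  take SafeIndex:  [SafeIndex object] + [SafeIndex object]
  take object:  [object] + [object]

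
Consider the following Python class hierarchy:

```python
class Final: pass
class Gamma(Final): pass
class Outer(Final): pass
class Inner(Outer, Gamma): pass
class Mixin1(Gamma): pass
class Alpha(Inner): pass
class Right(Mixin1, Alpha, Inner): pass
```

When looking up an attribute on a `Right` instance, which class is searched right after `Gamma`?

Final

L[Right] = Right + merge(L[Mixin1], L[Alpha], L[Inner], [Mixin1 Alpha Inner])
  take Mixin1:  [Mixin1 Gamma Final object] + [Alpha Inner Outer Gamma Final object] + [Inner Outer Gamma Final object] + [Mixin1 Alpha Inner]
  take Alpha:  [Gamma Final object] + [Alpha Inner Outer Gamma Final object] + [Inner Outer Gamma Final object] + [Alpha Inner]
  take Inner:  [Gamma Final object] + [Inner Outer Gamma Final object] + [Inner Outer Gamma Final object] + [Inner]
  take Outer:  [Gamma Final object] + [Outer Gamma Final object] + [Outer Gamma Final object]
  take Gamma:  [Gamma Final object] + [Gamma Final object] + [Gamma Final object]
  take Final:  [Final object] + [Final object] + [Final object]
  take object:  [object] + [object] + [object]
MRO: Right Mixin1 Alpha Inner Outer Gamma Final object
Gamma is at position 5; next is Final.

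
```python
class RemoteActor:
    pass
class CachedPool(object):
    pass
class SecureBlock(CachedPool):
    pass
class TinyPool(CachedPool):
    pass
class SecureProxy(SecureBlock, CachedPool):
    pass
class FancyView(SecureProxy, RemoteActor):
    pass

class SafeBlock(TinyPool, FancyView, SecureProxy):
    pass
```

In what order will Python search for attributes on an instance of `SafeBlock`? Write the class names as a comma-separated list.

SafeBlock, TinyPool, FancyView, SecureProxy, SecureBlock, CachedPool, RemoteActor, object

L[SafeBlock] = SafeBlock + merge(L[TinyPool], L[FancyView], L[SecureProxy], [TinyPool FancyView SecureProxy])
  take TinyPool:  [TinyPool CachedPool object] + [FancyView SecureProxy SecureBlock CachedPool RemoteActor object] + [SecureProxy SecureBlock CachedPool object] + [TinyPool FancyView SecureProxy]
  take FancyView:  [CachedPool object] + [FancyView SecureProxy SecureBlock CachedPool RemoteActor object] + [SecureProxy SecureBlock CachedPool object] + [FancyView SecureProxy]
  take SecureProxy:  [CachedPool object] + [SecureProxy SecureBlock CachedPool RemoteActor object] + [SecureProxy SecureBlock CachedPool object] + [SecureProxy]
  take SecureBlock:  [CachedPool object] + [SecureBlock CachedPool RemoteActor object] + [SecureBlock CachedPool object]
  take CachedPool:  [CachedPool object] + [CachedPool RemoteActor object] + [CachedPool object]
  take RemoteActor:  [object] + [RemoteActor object] + [object]
  take object:  [object] + [object] + [object]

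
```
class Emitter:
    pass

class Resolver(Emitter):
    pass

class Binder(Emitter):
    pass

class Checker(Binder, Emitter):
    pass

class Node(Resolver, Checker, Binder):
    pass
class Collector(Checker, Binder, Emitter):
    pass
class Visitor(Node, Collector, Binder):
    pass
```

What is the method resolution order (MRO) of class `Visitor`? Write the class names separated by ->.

Visitor -> Node -> Resolver -> Collector -> Checker -> Binder -> Emitter -> object

L[Visitor] = Visitor + merge(L[Node], L[Collector], L[Binder], [Node Collector Binder])
  take Node:  [Node Resolver Checker Binder Emitter object] + [Collector Checker Binder Emitter object] + [Binder Emitter object] + [Node Collector Binder]
  take Resolver:  [Resolver Checker Binder Emitter object] + [Collector Checker Binder Emitter object] + [Binder Emitter object] + [Collector Binder]
  take Collector:  [Checker Binder Emitter object] + [Collector Checker Binder Emitter object] + [Binder Emitter object] + [Collector Binder]
  take Checker:  [Checker Binder Emitter object] + [Checker Binder Emitter object] + [Binder Emitter object] + [Binder]
  take Binder:  [Binder Emitter object] + [Binder Emitter object] + [Binder Emitter object] + [Binder]
  take Emitter:  [Emitter object] + [Emitter object] + [Emitter object]
  take object:  [object] + [object] + [object]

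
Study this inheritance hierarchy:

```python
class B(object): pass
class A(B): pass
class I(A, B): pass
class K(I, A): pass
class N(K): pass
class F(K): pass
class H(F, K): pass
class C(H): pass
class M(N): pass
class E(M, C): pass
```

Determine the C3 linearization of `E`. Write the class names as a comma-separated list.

E, M, N, C, H, F, K, I, A, B, object

L[E] = E + merge(L[M], L[C], [M C])
  take M:  [M N K I A B object] + [C H F K I A B object] + [M C]
  take N:  [N K I A B object] + [C H F K I A B object] + [C]
  take C:  [K I A B object] + [C H F K I A B object] + [C]
  take H:  [K I A B object] + [H F K I A B object]
  take F:  [K I A B object] + [F K I A B object]
  take K:  [K I A B object] + [K I A B object]
  take I:  [I A B object] + [I A B object]
  take A:  [A B object] + [A B object]
  take B:  [B object] + [B object]
  take object:  [object] + [object]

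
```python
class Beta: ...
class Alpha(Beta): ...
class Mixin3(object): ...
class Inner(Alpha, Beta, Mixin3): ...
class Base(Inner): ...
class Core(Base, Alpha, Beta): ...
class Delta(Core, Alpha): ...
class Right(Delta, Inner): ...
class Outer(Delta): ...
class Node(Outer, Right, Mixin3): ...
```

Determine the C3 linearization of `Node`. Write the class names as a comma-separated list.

L[Node] = Node + merge(L[Outer], L[Right], L[Mixin3], [Outer Right Mixin3])
  take Outer:  [Outer Delta Core Base Inner Alpha Beta Mixin3 object] + [Right Delta Core Base Inner Alpha Beta Mixin3 object] + [Mixin3 object] + [Outer Right Mixin3]
  take Right:  [Delta Core Base Inner Alpha Beta Mixin3 object] + [Right Delta Core Base Inner Alpha Beta Mixin3 object] + [Mixin3 object] + [Right Mixin3]
  take Delta:  [Delta Core Base Inner Alpha Beta Mixin3 object] + [Delta Core Base Inner Alpha Beta Mixin3 object] + [Mixin3 object] + [Mixin3]
  take Core:  [Core Base Inner Alpha Beta Mixin3 object] + [Core Base Inner Alpha Beta Mixin3 object] + [Mixin3 object] + [Mixin3]
  take Base:  [Base Inner Alpha Beta Mixin3 object] + [Base Inner Alpha Beta Mixin3 object] + [Mixin3 object] + [Mixin3]
  take Inner:  [Inner Alpha Beta Mixin3 object] + [Inner Alpha Beta Mixin3 object] + [Mixin3 object] + [Mixin3]
  take Alpha:  [Alpha Beta Mixin3 object] + [Alpha Beta Mixin3 object] + [Mixin3 object] + [Mixin3]
  take Beta:  [Beta Mixin3 object] + [Beta Mixin3 object] + [Mixin3 object] + [Mixin3]
  take Mixin3:  [Mixin3 object] + [Mixin3 object] + [Mixin3 object] + [Mixin3]
  take object:  [object] + [object] + [object]

Node, Outer, Right, Delta, Core, Base, Inner, Alpha, Beta, Mixin3, object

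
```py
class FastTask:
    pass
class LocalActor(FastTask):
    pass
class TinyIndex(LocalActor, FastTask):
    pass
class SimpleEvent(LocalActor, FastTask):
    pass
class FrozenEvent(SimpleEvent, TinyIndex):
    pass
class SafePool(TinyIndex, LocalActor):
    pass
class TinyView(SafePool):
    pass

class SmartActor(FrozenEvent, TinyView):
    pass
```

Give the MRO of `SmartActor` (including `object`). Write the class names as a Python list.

L[SmartActor] = SmartActor + merge(L[FrozenEvent], L[TinyView], [FrozenEvent TinyView])
  take FrozenEvent:  [FrozenEvent SimpleEvent TinyIndex LocalActor FastTask object] + [TinyView SafePool TinyIndex LocalActor FastTask object] + [FrozenEvent TinyView]
  take SimpleEvent:  [SimpleEvent TinyIndex LocalActor FastTask object] + [TinyView SafePool TinyIndex LocalActor FastTask object] + [TinyView]
  take TinyView:  [TinyIndex LocalActor FastTask object] + [TinyView SafePool TinyIndex LocalActor FastTask object] + [TinyView]
  take SafePool:  [TinyIndex LocalActor FastTask object] + [SafePool TinyIndex LocalActor FastTask object]
  take TinyIndex:  [TinyIndex LocalActor FastTask object] + [TinyIndex LocalActor FastTask object]
  take LocalActor:  [LocalActor FastTask object] + [LocalActor FastTask object]
  take FastTask:  [FastTask object] + [FastTask object]
  take object:  [object] + [object]

[SmartActor, FrozenEvent, SimpleEvent, TinyView, SafePool, TinyIndex, LocalActor, FastTask, object]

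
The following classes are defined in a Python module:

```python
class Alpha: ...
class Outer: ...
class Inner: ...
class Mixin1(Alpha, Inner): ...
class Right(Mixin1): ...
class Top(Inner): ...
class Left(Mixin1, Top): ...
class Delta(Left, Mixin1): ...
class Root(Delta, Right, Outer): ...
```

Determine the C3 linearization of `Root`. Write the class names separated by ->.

L[Root] = Root + merge(L[Delta], L[Right], L[Outer], [Delta Right Outer])
  take Delta:  [Delta Left Mixin1 Alpha Top Inner object] + [Right Mixin1 Alpha Inner object] + [Outer object] + [Delta Right Outer]
  take Left:  [Left Mixin1 Alpha Top Inner object] + [Right Mixin1 Alpha Inner object] + [Outer object] + [Right Outer]
  take Right:  [Mixin1 Alpha Top Inner object] + [Right Mixin1 Alpha Inner object] + [Outer object] + [Right Outer]
  take Mixin1:  [Mixin1 Alpha Top Inner object] + [Mixin1 Alpha Inner object] + [Outer object] + [Outer]
  take Alpha:  [Alpha Top Inner object] + [Alpha Inner object] + [Outer object] + [Outer]
  take Top:  [Top Inner object] + [Inner object] + [Outer object] + [Outer]
  take Inner:  [Inner object] + [Inner object] + [Outer object] + [Outer]
  take Outer:  [object] + [object] + [Outer object] + [Outer]
  take object:  [object] + [object] + [object]

Root -> Delta -> Left -> Right -> Mixin1 -> Alpha -> Top -> Inner -> Outer -> object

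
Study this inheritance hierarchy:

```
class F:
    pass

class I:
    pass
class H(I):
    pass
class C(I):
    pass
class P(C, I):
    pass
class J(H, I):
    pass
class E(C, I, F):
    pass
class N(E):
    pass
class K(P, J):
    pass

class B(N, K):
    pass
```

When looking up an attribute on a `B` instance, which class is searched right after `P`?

L[B] = B + merge(L[N], L[K], [N K])
  take N:  [N E C I F object] + [K P C J H I object] + [N K]
  take E:  [E C I F object] + [K P C J H I object] + [K]
  take K:  [C I F object] + [K P C J H I object] + [K]
  take P:  [C I F object] + [P C J H I object]
  take C:  [C I F object] + [C J H I object]
  take J:  [I F object] + [J H I object]
  take H:  [I F object] + [H I object]
  take I:  [I F object] + [I object]
  take F:  [F object] + [object]
  take object:  [object] + [object]
MRO: B N E K P C J H I F object
P is at position 4; next is C.

C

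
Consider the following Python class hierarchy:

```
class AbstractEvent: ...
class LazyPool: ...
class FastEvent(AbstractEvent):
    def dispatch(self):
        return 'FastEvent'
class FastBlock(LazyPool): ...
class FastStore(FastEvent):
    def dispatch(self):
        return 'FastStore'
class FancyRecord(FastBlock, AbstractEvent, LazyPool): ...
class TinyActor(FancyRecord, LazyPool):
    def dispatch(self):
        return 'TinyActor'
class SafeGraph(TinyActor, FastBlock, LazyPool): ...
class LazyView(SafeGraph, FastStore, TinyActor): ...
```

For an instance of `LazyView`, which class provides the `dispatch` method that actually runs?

FastStore

L[LazyView] = LazyView + merge(L[SafeGraph], L[FastStore], L[TinyActor], [SafeGraph FastStore TinyActor])
  take SafeGraph:  [SafeGraph TinyActor FancyRecord FastBlock AbstractEvent LazyPool object] + [FastStore FastEvent AbstractEvent object] + [TinyActor FancyRecord FastBlock AbstractEvent LazyPool object] + [SafeGraph FastStore TinyActor]
  take FastStore:  [TinyActor FancyRecord FastBlock AbstractEvent LazyPool object] + [FastStore FastEvent AbstractEvent object] + [TinyActor FancyRecord FastBlock AbstractEvent LazyPool object] + [FastStore TinyActor]
  take TinyActor:  [TinyActor FancyRecord FastBlock AbstractEvent LazyPool object] + [FastEvent AbstractEvent object] + [TinyActor FancyRecord FastBlock AbstractEvent LazyPool object] + [TinyActor]
  take FancyRecord:  [FancyRecord FastBlock AbstractEvent LazyPool object] + [FastEvent AbstractEvent object] + [FancyRecord FastBlock AbstractEvent LazyPool object]
  take FastBlock:  [FastBlock AbstractEvent LazyPool object] + [FastEvent AbstractEvent object] + [FastBlock AbstractEvent LazyPool object]
  take FastEvent:  [AbstractEvent LazyPool object] + [FastEvent AbstractEvent object] + [AbstractEvent LazyPool object]
  take AbstractEvent:  [AbstractEvent LazyPool object] + [AbstractEvent object] + [AbstractEvent LazyPool object]
  take LazyPool:  [LazyPool object] + [object] + [LazyPool object]
  take object:  [object] + [object] + [object]
MRO: LazyView SafeGraph FastStore TinyActor FancyRecord FastBlock FastEvent AbstractEvent LazyPool object
dispatch is defined in: FastEvent, FastStore, TinyActor. First along the MRO is FastStore.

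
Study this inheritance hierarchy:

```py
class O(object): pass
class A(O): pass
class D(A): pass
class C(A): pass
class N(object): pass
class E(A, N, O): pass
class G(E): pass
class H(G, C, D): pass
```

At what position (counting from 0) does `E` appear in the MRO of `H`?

L[H] = H + merge(L[G], L[C], L[D], [G C D])
  take G:  [G E A N O object] + [C A O object] + [D A O object] + [G C D]
  take E:  [E A N O object] + [C A O object] + [D A O object] + [C D]
  take C:  [A N O object] + [C A O object] + [D A O object] + [C D]
  take D:  [A N O object] + [A O object] + [D A O object] + [D]
  take A:  [A N O object] + [A O object] + [A O object]
  take N:  [N O object] + [O object] + [O object]
  take O:  [O object] + [O object] + [O object]
  take object:  [object] + [object] + [object]
MRO: H G E C D A N O object
E sits at index 2.

2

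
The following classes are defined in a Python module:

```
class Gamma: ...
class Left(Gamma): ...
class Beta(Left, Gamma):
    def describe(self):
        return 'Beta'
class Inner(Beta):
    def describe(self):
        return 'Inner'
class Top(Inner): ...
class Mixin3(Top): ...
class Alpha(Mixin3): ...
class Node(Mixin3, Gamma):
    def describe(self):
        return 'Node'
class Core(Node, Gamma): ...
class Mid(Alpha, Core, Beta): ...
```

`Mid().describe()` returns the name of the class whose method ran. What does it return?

L[Mid] = Mid + merge(L[Alpha], L[Core], L[Beta], [Alpha Core Beta])
  take Alpha:  [Alpha Mixin3 Top Inner Beta Left Gamma object] + [Core Node Mixin3 Top Inner Beta Left Gamma object] + [Beta Left Gamma object] + [Alpha Core Beta]
  take Core:  [Mixin3 Top Inner Beta Left Gamma object] + [Core Node Mixin3 Top Inner Beta Left Gamma object] + [Beta Left Gamma object] + [Core Beta]
  take Node:  [Mixin3 Top Inner Beta Left Gamma object] + [Node Mixin3 Top Inner Beta Left Gamma object] + [Beta Left Gamma object] + [Beta]
  take Mixin3:  [Mixin3 Top Inner Beta Left Gamma object] + [Mixin3 Top Inner Beta Left Gamma object] + [Beta Left Gamma object] + [Beta]
  take Top:  [Top Inner Beta Left Gamma object] + [Top Inner Beta Left Gamma object] + [Beta Left Gamma object] + [Beta]
  take Inner:  [Inner Beta Left Gamma object] + [Inner Beta Left Gamma object] + [Beta Left Gamma object] + [Beta]
  take Beta:  [Beta Left Gamma object] + [Beta Left Gamma object] + [Beta Left Gamma object] + [Beta]
  take Left:  [Left Gamma object] + [Left Gamma object] + [Left Gamma object]
  take Gamma:  [Gamma object] + [Gamma object] + [Gamma object]
  take object:  [object] + [object] + [object]
MRO: Mid Alpha Core Node Mixin3 Top Inner Beta Left Gamma object
describe is defined in: Beta, Inner, Node. First along the MRO is Node.

Node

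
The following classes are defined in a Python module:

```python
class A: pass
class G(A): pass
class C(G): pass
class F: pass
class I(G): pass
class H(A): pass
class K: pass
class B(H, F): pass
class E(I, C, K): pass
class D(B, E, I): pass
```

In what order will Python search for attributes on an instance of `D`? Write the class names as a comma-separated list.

D, B, H, E, I, C, G, A, F, K, object

L[D] = D + merge(L[B], L[E], L[I], [B E I])
  take B:  [B H A F object] + [E I C G A K object] + [I G A object] + [B E I]
  take H:  [H A F object] + [E I C G A K object] + [I G A object] + [E I]
  take E:  [A F object] + [E I C G A K object] + [I G A object] + [E I]
  take I:  [A F object] + [I C G A K object] + [I G A object] + [I]
  take C:  [A F object] + [C G A K object] + [G A object]
  take G:  [A F object] + [G A K object] + [G A object]
  take A:  [A F object] + [A K object] + [A object]
  take F:  [F object] + [K object] + [object]
  take K:  [object] + [K object] + [object]
  take object:  [object] + [object] + [object]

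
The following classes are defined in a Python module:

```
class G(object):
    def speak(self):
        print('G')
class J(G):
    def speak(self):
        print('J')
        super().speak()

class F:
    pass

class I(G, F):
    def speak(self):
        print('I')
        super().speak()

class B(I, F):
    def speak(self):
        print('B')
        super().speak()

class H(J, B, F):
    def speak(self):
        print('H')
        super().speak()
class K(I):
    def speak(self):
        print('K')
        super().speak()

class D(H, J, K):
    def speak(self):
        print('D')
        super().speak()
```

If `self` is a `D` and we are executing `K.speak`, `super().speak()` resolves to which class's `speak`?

L[D] = D + merge(L[H], L[J], L[K], [H J K])
  take H:  [H J B I G F object] + [J G object] + [K I G F object] + [H J K]
  take J:  [J B I G F object] + [J G object] + [K I G F object] + [J K]
  take B:  [B I G F object] + [G object] + [K I G F object] + [K]
  take K:  [I G F object] + [G object] + [K I G F object] + [K]
  take I:  [I G F object] + [G object] + [I G F object]
  take G:  [G F object] + [G object] + [G F object]
  take F:  [F object] + [object] + [F object]
  take object:  [object] + [object] + [object]
MRO: D H J B K I G F object
super() in K.speak on a D instance goes to the class after K in D's MRO: I.

I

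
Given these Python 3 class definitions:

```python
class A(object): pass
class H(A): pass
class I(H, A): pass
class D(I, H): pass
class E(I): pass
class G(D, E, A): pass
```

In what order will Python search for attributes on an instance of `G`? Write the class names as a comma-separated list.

L[G] = G + merge(L[D], L[E], L[A], [D E A])
  take D:  [D I H A object] + [E I H A object] + [A object] + [D E A]
  take E:  [I H A object] + [E I H A object] + [A object] + [E A]
  take I:  [I H A object] + [I H A object] + [A object] + [A]
  take H:  [H A object] + [H A object] + [A object] + [A]
  take A:  [A object] + [A object] + [A object] + [A]
  take object:  [object] + [object] + [object]

G, D, E, I, H, A, object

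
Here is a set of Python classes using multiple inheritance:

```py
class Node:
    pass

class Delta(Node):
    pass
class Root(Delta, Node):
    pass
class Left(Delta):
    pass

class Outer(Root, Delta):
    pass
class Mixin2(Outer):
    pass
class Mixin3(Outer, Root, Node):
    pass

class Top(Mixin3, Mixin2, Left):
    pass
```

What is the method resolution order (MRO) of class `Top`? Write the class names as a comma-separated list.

L[Top] = Top + merge(L[Mixin3], L[Mixin2], L[Left], [Mixin3 Mixin2 Left])
  take Mixin3:  [Mixin3 Outer Root Delta Node object] + [Mixin2 Outer Root Delta Node object] + [Left Delta Node object] + [Mixin3 Mixin2 Left]
  take Mixin2:  [Outer Root Delta Node object] + [Mixin2 Outer Root Delta Node object] + [Left Delta Node object] + [Mixin2 Left]
  take Outer:  [Outer Root Delta Node object] + [Outer Root Delta Node object] + [Left Delta Node object] + [Left]
  take Root:  [Root Delta Node object] + [Root Delta Node object] + [Left Delta Node object] + [Left]
  take Left:  [Delta Node object] + [Delta Node object] + [Left Delta Node object] + [Left]
  take Delta:  [Delta Node object] + [Delta Node object] + [Delta Node object]
  take Node:  [Node object] + [Node object] + [Node object]
  take object:  [object] + [object] + [object]

Top, Mixin3, Mixin2, Outer, Root, Left, Delta, Node, object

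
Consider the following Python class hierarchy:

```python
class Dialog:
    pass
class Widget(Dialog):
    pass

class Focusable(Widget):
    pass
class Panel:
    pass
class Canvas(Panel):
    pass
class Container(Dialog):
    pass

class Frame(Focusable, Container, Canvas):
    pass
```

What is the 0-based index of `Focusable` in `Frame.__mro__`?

L[Frame] = Frame + merge(L[Focusable], L[Container], L[Canvas], [Focusable Container Canvas])
  take Focusable:  [Focusable Widget Dialog object] + [Container Dialog object] + [Canvas Panel object] + [Focusable Container Canvas]
  take Widget:  [Widget Dialog object] + [Container Dialog object] + [Canvas Panel object] + [Container Canvas]
  take Container:  [Dialog object] + [Container Dialog object] + [Canvas Panel object] + [Container Canvas]
  take Dialog:  [Dialog object] + [Dialog object] + [Canvas Panel object] + [Canvas]
  take Canvas:  [object] + [object] + [Canvas Panel object] + [Canvas]
  take Panel:  [object] + [object] + [Panel object]
  take object:  [object] + [object] + [object]
MRO: Frame Focusable Widget Container Dialog Canvas Panel object
Focusable sits at index 1.

1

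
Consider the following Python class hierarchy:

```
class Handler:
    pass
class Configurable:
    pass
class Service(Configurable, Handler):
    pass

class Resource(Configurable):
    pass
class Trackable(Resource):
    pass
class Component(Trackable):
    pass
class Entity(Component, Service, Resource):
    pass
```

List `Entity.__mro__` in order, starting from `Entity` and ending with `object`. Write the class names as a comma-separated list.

Entity, Component, Trackable, Service, Resource, Configurable, Handler, object

L[Entity] = Entity + merge(L[Component], L[Service], L[Resource], [Component Service Resource])
  take Component:  [Component Trackable Resource Configurable object] + [Service Configurable Handler object] + [Resource Configurable object] + [Component Service Resource]
  take Trackable:  [Trackable Resource Configurable object] + [Service Configurable Handler object] + [Resource Configurable object] + [Service Resource]
  take Service:  [Resource Configurable object] + [Service Configurable Handler object] + [Resource Configurable object] + [Service Resource]
  take Resource:  [Resource Configurable object] + [Configurable Handler object] + [Resource Configurable object] + [Resource]
  take Configurable:  [Configurable object] + [Configurable Handler object] + [Configurable object]
  take Handler:  [object] + [Handler object] + [object]
  take object:  [object] + [object] + [object]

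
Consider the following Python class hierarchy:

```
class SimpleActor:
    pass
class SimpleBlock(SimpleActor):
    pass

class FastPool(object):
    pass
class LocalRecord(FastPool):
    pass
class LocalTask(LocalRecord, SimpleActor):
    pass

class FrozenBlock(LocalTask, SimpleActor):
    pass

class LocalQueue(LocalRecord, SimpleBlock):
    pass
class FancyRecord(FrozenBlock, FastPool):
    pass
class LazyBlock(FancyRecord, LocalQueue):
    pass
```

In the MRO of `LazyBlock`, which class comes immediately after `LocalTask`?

LocalQueue

L[LazyBlock] = LazyBlock + merge(L[FancyRecord], L[LocalQueue], [FancyRecord LocalQueue])
  take FancyRecord:  [FancyRecord FrozenBlock LocalTask LocalRecord FastPool SimpleActor object] + [LocalQueue LocalRecord FastPool SimpleBlock SimpleActor object] + [FancyRecord LocalQueue]
  take FrozenBlock:  [FrozenBlock LocalTask LocalRecord FastPool SimpleActor object] + [LocalQueue LocalRecord FastPool SimpleBlock SimpleActor object] + [LocalQueue]
  take LocalTask:  [LocalTask LocalRecord FastPool SimpleActor object] + [LocalQueue LocalRecord FastPool SimpleBlock SimpleActor object] + [LocalQueue]
  take LocalQueue:  [LocalRecord FastPool SimpleActor object] + [LocalQueue LocalRecord FastPool SimpleBlock SimpleActor object] + [LocalQueue]
  take LocalRecord:  [LocalRecord FastPool SimpleActor object] + [LocalRecord FastPool SimpleBlock SimpleActor object]
  take FastPool:  [FastPool SimpleActor object] + [FastPool SimpleBlock SimpleActor object]
  take SimpleBlock:  [SimpleActor object] + [SimpleBlock SimpleActor object]
  take SimpleActor:  [SimpleActor object] + [SimpleActor object]
  take object:  [object] + [object]
MRO: LazyBlock FancyRecord FrozenBlock LocalTask LocalQueue LocalRecord FastPool SimpleBlock SimpleActor object
LocalTask is at position 3; next is LocalQueue.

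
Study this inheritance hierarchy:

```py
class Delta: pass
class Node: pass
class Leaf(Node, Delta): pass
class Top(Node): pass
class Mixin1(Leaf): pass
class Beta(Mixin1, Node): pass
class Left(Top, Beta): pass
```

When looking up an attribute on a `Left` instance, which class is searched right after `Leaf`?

Node

L[Left] = Left + merge(L[Top], L[Beta], [Top Beta])
  take Top:  [Top Node object] + [Beta Mixin1 Leaf Node Delta object] + [Top Beta]
  take Beta:  [Node object] + [Beta Mixin1 Leaf Node Delta object] + [Beta]
  take Mixin1:  [Node object] + [Mixin1 Leaf Node Delta object]
  take Leaf:  [Node object] + [Leaf Node Delta object]
  take Node:  [Node object] + [Node Delta object]
  take Delta:  [object] + [Delta object]
  take object:  [object] + [object]
MRO: Left Top Beta Mixin1 Leaf Node Delta object
Leaf is at position 4; next is Node.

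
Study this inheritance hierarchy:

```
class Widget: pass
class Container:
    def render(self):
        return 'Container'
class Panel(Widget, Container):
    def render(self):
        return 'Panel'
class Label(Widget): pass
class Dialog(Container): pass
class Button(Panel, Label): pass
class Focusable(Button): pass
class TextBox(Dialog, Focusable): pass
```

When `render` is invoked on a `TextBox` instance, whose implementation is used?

L[TextBox] = TextBox + merge(L[Dialog], L[Focusable], [Dialog Focusable])
  take Dialog:  [Dialog Container object] + [Focusable Button Panel Label Widget Container object] + [Dialog Focusable]
  take Focusable:  [Container object] + [Focusable Button Panel Label Widget Container object] + [Focusable]
  take Button:  [Container object] + [Button Panel Label Widget Container object]
  take Panel:  [Container object] + [Panel Label Widget Container object]
  take Label:  [Container object] + [Label Widget Container object]
  take Widget:  [Container object] + [Widget Container object]
  take Container:  [Container object] + [Container object]
  take object:  [object] + [object]
MRO: TextBox Dialog Focusable Button Panel Label Widget Container object
render is defined in: Container, Panel. First along the MRO is Panel.

Panel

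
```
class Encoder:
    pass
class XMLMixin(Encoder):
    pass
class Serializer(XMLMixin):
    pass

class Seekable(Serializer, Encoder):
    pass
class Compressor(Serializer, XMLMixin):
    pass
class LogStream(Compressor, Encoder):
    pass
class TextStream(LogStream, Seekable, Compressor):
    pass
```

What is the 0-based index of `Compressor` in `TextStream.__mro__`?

3

L[TextStream] = TextStream + merge(L[LogStream], L[Seekable], L[Compressor], [LogStream Seekable Compressor])
  take LogStream:  [LogStream Compressor Serializer XMLMixin Encoder object] + [Seekable Serializer XMLMixin Encoder object] + [Compressor Serializer XMLMixin Encoder object] + [LogStream Seekable Compressor]
  take Seekable:  [Compressor Serializer XMLMixin Encoder object] + [Seekable Serializer XMLMixin Encoder object] + [Compressor Serializer XMLMixin Encoder object] + [Seekable Compressor]
  take Compressor:  [Compressor Serializer XMLMixin Encoder object] + [Serializer XMLMixin Encoder object] + [Compressor Serializer XMLMixin Encoder object] + [Compressor]
  take Serializer:  [Serializer XMLMixin Encoder object] + [Serializer XMLMixin Encoder object] + [Serializer XMLMixin Encoder object]
  take XMLMixin:  [XMLMixin Encoder object] + [XMLMixin Encoder object] + [XMLMixin Encoder object]
  take Encoder:  [Encoder object] + [Encoder object] + [Encoder object]
  take object:  [object] + [object] + [object]
MRO: TextStream LogStream Seekable Compressor Serializer XMLMixin Encoder object
Compressor sits at index 3.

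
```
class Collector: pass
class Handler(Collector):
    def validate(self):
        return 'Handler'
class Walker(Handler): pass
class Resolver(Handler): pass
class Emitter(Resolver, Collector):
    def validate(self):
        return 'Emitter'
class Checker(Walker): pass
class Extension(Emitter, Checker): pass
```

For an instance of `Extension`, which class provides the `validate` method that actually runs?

Emitter

L[Extension] = Extension + merge(L[Emitter], L[Checker], [Emitter Checker])
  take Emitter:  [Emitter Resolver Handler Collector object] + [Checker Walker Handler Collector object] + [Emitter Checker]
  take Resolver:  [Resolver Handler Collector object] + [Checker Walker Handler Collector object] + [Checker]
  take Checker:  [Handler Collector object] + [Checker Walker Handler Collector object] + [Checker]
  take Walker:  [Handler Collector object] + [Walker Handler Collector object]
  take Handler:  [Handler Collector object] + [Handler Collector object]
  take Collector:  [Collector object] + [Collector object]
  take object:  [object] + [object]
MRO: Extension Emitter Resolver Checker Walker Handler Collector object
validate is defined in: Emitter, Handler. First along the MRO is Emitter.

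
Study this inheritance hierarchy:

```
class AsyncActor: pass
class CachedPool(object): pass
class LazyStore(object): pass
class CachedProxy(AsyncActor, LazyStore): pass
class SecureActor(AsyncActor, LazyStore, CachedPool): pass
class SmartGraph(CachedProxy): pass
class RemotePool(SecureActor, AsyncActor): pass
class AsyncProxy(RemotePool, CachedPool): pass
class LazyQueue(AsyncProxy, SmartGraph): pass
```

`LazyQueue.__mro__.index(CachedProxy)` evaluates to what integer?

L[LazyQueue] = LazyQueue + merge(L[AsyncProxy], L[SmartGraph], [AsyncProxy SmartGraph])
  take AsyncProxy:  [AsyncProxy RemotePool SecureActor AsyncActor LazyStore CachedPool object] + [SmartGraph CachedProxy AsyncActor LazyStore object] + [AsyncProxy SmartGraph]
  take RemotePool:  [RemotePool SecureActor AsyncActor LazyStore CachedPool object] + [SmartGraph CachedProxy AsyncActor LazyStore object] + [SmartGraph]
  take SecureActor:  [SecureActor AsyncActor LazyStore CachedPool object] + [SmartGraph CachedProxy AsyncActor LazyStore object] + [SmartGraph]
  take SmartGraph:  [AsyncActor LazyStore CachedPool object] + [SmartGraph CachedProxy AsyncActor LazyStore object] + [SmartGraph]
  take CachedProxy:  [AsyncActor LazyStore CachedPool object] + [CachedProxy AsyncActor LazyStore object]
  take AsyncActor:  [AsyncActor LazyStore CachedPool object] + [AsyncActor LazyStore object]
  take LazyStore:  [LazyStore CachedPool object] + [LazyStore object]
  take CachedPool:  [CachedPool object] + [object]
  take object:  [object] + [object]
MRO: LazyQueue AsyncProxy RemotePool SecureActor SmartGraph CachedProxy AsyncActor LazyStore CachedPool object
CachedProxy sits at index 5.

5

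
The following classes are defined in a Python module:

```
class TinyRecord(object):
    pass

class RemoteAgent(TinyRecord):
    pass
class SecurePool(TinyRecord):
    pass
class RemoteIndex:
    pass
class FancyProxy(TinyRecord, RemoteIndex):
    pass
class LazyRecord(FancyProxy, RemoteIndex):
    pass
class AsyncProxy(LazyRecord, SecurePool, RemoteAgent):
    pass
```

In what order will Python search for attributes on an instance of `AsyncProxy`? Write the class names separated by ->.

L[AsyncProxy] = AsyncProxy + merge(L[LazyRecord], L[SecurePool], L[RemoteAgent], [LazyRecord SecurePool RemoteAgent])
  take LazyRecord:  [LazyRecord FancyProxy TinyRecord RemoteIndex object] + [SecurePool TinyRecord object] + [RemoteAgent TinyRecord object] + [LazyRecord SecurePool RemoteAgent]
  take FancyProxy:  [FancyProxy TinyRecord RemoteIndex object] + [SecurePool TinyRecord object] + [RemoteAgent TinyRecord object] + [SecurePool RemoteAgent]
  take SecurePool:  [TinyRecord RemoteIndex object] + [SecurePool TinyRecord object] + [RemoteAgent TinyRecord object] + [SecurePool RemoteAgent]
  take RemoteAgent:  [TinyRecord RemoteIndex object] + [TinyRecord object] + [RemoteAgent TinyRecord object] + [RemoteAgent]
  take TinyRecord:  [TinyRecord RemoteIndex object] + [TinyRecord object] + [TinyRecord object]
  take RemoteIndex:  [RemoteIndex object] + [object] + [object]
  take object:  [object] + [object] + [object]

AsyncProxy -> LazyRecord -> FancyProxy -> SecurePool -> RemoteAgent -> TinyRecord -> RemoteIndex -> object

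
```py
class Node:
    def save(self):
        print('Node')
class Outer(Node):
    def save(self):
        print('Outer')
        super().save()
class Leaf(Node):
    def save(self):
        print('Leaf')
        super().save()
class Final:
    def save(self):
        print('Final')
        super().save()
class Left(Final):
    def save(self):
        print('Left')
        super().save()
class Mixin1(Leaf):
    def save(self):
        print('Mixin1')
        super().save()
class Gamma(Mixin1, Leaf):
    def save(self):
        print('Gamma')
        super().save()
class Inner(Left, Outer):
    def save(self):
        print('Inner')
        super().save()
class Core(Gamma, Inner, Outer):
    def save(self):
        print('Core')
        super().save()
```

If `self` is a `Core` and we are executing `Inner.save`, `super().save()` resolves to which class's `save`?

Left

L[Core] = Core + merge(L[Gamma], L[Inner], L[Outer], [Gamma Inner Outer])
  take Gamma:  [Gamma Mixin1 Leaf Node object] + [Inner Left Final Outer Node object] + [Outer Node object] + [Gamma Inner Outer]
  take Mixin1:  [Mixin1 Leaf Node object] + [Inner Left Final Outer Node object] + [Outer Node object] + [Inner Outer]
  take Leaf:  [Leaf Node object] + [Inner Left Final Outer Node object] + [Outer Node object] + [Inner Outer]
  take Inner:  [Node object] + [Inner Left Final Outer Node object] + [Outer Node object] + [Inner Outer]
  take Left:  [Node object] + [Left Final Outer Node object] + [Outer Node object] + [Outer]
  take Final:  [Node object] + [Final Outer Node object] + [Outer Node object] + [Outer]
  take Outer:  [Node object] + [Outer Node object] + [Outer Node object] + [Outer]
  take Node:  [Node object] + [Node object] + [Node object]
  take object:  [object] + [object] + [object]
MRO: Core Gamma Mixin1 Leaf Inner Left Final Outer Node object
super() in Inner.save on a Core instance goes to the class after Inner in Core's MRO: Left.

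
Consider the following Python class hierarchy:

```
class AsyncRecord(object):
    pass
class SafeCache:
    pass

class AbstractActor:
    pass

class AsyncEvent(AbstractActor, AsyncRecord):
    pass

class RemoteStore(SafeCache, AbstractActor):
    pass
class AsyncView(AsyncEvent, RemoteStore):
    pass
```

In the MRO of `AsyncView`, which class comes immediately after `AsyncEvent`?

RemoteStore

L[AsyncView] = AsyncView + merge(L[AsyncEvent], L[RemoteStore], [AsyncEvent RemoteStore])
  take AsyncEvent:  [AsyncEvent AbstractActor AsyncRecord object] + [RemoteStore SafeCache AbstractActor object] + [AsyncEvent RemoteStore]
  take RemoteStore:  [AbstractActor AsyncRecord object] + [RemoteStore SafeCache AbstractActor object] + [RemoteStore]
  take SafeCache:  [AbstractActor AsyncRecord object] + [SafeCache AbstractActor object]
  take AbstractActor:  [AbstractActor AsyncRecord object] + [AbstractActor object]
  take AsyncRecord:  [AsyncRecord object] + [object]
  take object:  [object] + [object]
MRO: AsyncView AsyncEvent RemoteStore SafeCache AbstractActor AsyncRecord object
AsyncEvent is at position 1; next is RemoteStore.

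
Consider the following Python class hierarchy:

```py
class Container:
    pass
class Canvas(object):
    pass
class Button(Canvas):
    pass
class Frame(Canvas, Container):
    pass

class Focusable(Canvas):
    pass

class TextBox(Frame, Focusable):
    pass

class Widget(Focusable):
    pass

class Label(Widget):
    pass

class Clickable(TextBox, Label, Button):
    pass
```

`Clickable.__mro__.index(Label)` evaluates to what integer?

L[Clickable] = Clickable + merge(L[TextBox], L[Label], L[Button], [TextBox Label Button])
  take TextBox:  [TextBox Frame Focusable Canvas Container object] + [Label Widget Focusable Canvas object] + [Button Canvas object] + [TextBox Label Button]
  take Frame:  [Frame Focusable Canvas Container object] + [Label Widget Focusable Canvas object] + [Button Canvas object] + [Label Button]
  take Label:  [Focusable Canvas Container object] + [Label Widget Focusable Canvas object] + [Button Canvas object] + [Label Button]
  take Widget:  [Focusable Canvas Container object] + [Widget Focusable Canvas object] + [Button Canvas object] + [Button]
  take Focusable:  [Focusable Canvas Container object] + [Focusable Canvas object] + [Button Canvas object] + [Button]
  take Button:  [Canvas Container object] + [Canvas object] + [Button Canvas object] + [Button]
  take Canvas:  [Canvas Container object] + [Canvas object] + [Canvas object]
  take Container:  [Container object] + [object] + [object]
  take object:  [object] + [object] + [object]
MRO: Clickable TextBox Frame Label Widget Focusable Button Canvas Container object
Label sits at index 3.

3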